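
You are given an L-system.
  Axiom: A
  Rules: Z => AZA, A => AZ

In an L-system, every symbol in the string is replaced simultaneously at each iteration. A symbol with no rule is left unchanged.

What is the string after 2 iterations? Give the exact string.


Step 0: A
Step 1: AZ
Step 2: AZAZA

Answer: AZAZA


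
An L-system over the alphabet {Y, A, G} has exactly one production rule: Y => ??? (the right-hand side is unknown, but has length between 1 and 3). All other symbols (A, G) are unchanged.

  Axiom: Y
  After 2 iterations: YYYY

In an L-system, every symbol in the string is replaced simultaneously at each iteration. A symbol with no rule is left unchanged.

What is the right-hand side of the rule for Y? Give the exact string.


Trying Y => YY:
  Step 0: Y
  Step 1: YY
  Step 2: YYYY
Matches the given result.

Answer: YY


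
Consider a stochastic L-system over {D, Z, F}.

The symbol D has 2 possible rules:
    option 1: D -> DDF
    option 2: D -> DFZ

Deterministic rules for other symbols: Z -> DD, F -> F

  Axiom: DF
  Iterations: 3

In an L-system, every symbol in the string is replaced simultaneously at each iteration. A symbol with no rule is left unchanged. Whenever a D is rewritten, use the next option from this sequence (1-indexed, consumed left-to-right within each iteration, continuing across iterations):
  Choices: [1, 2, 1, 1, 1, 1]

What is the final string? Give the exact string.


Answer: DDFFDDDDFDDFFFF

Derivation:
Step 0: DF
Step 1: DDFF  (used choices [1])
Step 2: DFZDDFFF  (used choices [2, 1])
Step 3: DDFFDDDDFDDFFFF  (used choices [1, 1, 1])


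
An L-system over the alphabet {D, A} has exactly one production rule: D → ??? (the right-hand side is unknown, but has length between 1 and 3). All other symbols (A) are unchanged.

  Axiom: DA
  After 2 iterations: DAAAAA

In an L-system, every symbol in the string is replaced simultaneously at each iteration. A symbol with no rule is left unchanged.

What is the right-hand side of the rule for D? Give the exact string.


Trying D → DAA:
  Step 0: DA
  Step 1: DAAA
  Step 2: DAAAAA
Matches the given result.

Answer: DAA


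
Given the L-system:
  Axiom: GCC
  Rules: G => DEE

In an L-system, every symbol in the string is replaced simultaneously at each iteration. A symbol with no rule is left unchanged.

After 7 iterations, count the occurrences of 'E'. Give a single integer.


Answer: 2

Derivation:
Step 0: GCC  (0 'E')
Step 1: DEECC  (2 'E')
Step 2: DEECC  (2 'E')
Step 3: DEECC  (2 'E')
Step 4: DEECC  (2 'E')
Step 5: DEECC  (2 'E')
Step 6: DEECC  (2 'E')
Step 7: DEECC  (2 'E')


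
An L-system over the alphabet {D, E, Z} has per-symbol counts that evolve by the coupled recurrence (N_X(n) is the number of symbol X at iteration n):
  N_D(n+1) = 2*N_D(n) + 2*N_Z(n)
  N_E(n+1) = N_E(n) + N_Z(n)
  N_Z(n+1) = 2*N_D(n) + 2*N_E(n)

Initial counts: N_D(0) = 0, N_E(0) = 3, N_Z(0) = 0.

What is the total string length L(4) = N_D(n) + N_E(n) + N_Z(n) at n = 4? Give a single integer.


Step 0: N_D=0, N_E=3, N_Z=0, L=3
Step 1: N_D=0, N_E=3, N_Z=6, L=9
Step 2: N_D=12, N_E=9, N_Z=6, L=27
Step 3: N_D=36, N_E=15, N_Z=42, L=93
Step 4: N_D=156, N_E=57, N_Z=102, L=315

Answer: 315


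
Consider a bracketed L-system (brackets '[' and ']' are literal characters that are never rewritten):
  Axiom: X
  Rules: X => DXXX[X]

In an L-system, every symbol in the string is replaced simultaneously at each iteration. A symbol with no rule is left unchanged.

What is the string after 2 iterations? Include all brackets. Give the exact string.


Step 0: X
Step 1: DXXX[X]
Step 2: DDXXX[X]DXXX[X]DXXX[X][DXXX[X]]

Answer: DDXXX[X]DXXX[X]DXXX[X][DXXX[X]]


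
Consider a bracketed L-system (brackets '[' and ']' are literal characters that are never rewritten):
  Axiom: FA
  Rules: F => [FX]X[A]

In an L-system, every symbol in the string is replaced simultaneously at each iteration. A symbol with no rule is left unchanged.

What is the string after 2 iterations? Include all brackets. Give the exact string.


Answer: [[FX]X[A]X]X[A]A

Derivation:
Step 0: FA
Step 1: [FX]X[A]A
Step 2: [[FX]X[A]X]X[A]A


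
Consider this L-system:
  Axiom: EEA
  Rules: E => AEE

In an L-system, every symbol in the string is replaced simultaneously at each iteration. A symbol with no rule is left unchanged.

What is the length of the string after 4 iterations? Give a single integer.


Step 0: length = 3
Step 1: length = 7
Step 2: length = 15
Step 3: length = 31
Step 4: length = 63

Answer: 63


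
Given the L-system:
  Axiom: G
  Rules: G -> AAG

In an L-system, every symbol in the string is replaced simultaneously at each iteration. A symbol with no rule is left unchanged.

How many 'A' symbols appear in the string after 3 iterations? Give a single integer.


Step 0: G  (0 'A')
Step 1: AAG  (2 'A')
Step 2: AAAAG  (4 'A')
Step 3: AAAAAAG  (6 'A')

Answer: 6


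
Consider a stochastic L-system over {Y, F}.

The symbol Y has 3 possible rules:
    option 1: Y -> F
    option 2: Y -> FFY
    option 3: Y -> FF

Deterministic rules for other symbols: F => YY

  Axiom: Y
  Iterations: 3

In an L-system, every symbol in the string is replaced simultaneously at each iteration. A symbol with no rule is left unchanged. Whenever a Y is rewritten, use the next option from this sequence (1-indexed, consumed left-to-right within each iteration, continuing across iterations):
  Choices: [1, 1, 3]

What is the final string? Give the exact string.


Step 0: Y
Step 1: F  (used choices [1])
Step 2: YY  (used choices [])
Step 3: FFF  (used choices [1, 3])

Answer: FFF


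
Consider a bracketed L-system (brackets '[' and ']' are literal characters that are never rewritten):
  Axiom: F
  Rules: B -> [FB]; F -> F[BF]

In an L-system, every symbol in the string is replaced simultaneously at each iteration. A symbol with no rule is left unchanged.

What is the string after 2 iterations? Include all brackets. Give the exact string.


Step 0: F
Step 1: F[BF]
Step 2: F[BF][[FB]F[BF]]

Answer: F[BF][[FB]F[BF]]


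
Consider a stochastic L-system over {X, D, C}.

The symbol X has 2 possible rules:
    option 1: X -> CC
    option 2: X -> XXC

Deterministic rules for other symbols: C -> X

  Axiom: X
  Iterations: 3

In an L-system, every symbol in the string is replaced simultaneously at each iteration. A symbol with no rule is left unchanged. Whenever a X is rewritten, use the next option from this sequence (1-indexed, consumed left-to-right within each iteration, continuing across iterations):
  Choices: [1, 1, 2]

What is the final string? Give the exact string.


Step 0: X
Step 1: CC  (used choices [1])
Step 2: XX  (used choices [])
Step 3: CCXXC  (used choices [1, 2])

Answer: CCXXC


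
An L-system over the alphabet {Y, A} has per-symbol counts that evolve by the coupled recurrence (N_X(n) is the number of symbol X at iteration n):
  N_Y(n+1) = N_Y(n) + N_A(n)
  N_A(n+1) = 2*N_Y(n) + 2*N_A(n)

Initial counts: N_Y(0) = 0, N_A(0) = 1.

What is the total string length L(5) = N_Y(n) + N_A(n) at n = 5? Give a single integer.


Step 0: N_Y=0, N_A=1, L=1
Step 1: N_Y=1, N_A=2, L=3
Step 2: N_Y=3, N_A=6, L=9
Step 3: N_Y=9, N_A=18, L=27
Step 4: N_Y=27, N_A=54, L=81
Step 5: N_Y=81, N_A=162, L=243

Answer: 243


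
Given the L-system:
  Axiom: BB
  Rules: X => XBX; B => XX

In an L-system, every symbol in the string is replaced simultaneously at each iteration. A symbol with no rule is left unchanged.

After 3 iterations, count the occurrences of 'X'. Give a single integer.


Step 0: BB  (0 'X')
Step 1: XXXX  (4 'X')
Step 2: XBXXBXXBXXBX  (8 'X')
Step 3: XBXXXXBXXBXXXXBXXBXXXXBXXBXXXXBX  (24 'X')

Answer: 24


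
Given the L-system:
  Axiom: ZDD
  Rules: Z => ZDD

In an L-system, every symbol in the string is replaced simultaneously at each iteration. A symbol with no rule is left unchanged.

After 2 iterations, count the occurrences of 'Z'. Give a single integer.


Answer: 1

Derivation:
Step 0: ZDD  (1 'Z')
Step 1: ZDDDD  (1 'Z')
Step 2: ZDDDDDD  (1 'Z')


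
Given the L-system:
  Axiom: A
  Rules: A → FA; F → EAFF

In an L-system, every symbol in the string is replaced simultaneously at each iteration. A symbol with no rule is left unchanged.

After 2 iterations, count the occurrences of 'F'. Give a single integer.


Step 0: A  (0 'F')
Step 1: FA  (1 'F')
Step 2: EAFFFA  (3 'F')

Answer: 3


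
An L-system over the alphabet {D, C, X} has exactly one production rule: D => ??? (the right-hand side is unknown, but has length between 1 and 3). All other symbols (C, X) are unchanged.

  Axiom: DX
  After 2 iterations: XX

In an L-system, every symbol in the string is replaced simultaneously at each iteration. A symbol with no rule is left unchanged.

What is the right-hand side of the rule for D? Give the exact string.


Trying D => X:
  Step 0: DX
  Step 1: XX
  Step 2: XX
Matches the given result.

Answer: X


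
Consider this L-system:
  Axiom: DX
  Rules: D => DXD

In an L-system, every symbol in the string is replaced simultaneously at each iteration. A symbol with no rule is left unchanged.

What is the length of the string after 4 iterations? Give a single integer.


Step 0: length = 2
Step 1: length = 4
Step 2: length = 8
Step 3: length = 16
Step 4: length = 32

Answer: 32


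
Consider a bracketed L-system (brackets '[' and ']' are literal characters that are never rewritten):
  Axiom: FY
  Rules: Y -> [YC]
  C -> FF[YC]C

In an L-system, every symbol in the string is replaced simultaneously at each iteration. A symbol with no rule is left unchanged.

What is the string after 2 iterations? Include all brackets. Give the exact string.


Step 0: FY
Step 1: F[YC]
Step 2: F[[YC]FF[YC]C]

Answer: F[[YC]FF[YC]C]


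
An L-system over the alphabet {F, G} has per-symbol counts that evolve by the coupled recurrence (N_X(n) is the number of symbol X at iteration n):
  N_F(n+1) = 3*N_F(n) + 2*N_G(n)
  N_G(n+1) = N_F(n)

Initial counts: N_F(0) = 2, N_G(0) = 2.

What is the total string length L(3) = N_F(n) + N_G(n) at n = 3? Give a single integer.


Step 0: N_F=2, N_G=2, L=4
Step 1: N_F=10, N_G=2, L=12
Step 2: N_F=34, N_G=10, L=44
Step 3: N_F=122, N_G=34, L=156

Answer: 156


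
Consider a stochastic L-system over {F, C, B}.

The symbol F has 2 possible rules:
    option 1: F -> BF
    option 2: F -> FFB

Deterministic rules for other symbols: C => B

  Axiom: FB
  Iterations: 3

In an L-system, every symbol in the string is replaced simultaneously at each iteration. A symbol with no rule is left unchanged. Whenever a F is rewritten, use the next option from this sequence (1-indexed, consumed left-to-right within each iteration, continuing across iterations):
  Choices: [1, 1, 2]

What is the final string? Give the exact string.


Answer: BBFFBB

Derivation:
Step 0: FB
Step 1: BFB  (used choices [1])
Step 2: BBFB  (used choices [1])
Step 3: BBFFBB  (used choices [2])


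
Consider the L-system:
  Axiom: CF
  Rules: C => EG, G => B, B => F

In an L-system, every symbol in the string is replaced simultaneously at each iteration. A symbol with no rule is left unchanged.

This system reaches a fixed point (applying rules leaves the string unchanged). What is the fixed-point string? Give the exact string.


Answer: EFF

Derivation:
Step 0: CF
Step 1: EGF
Step 2: EBF
Step 3: EFF
Step 4: EFF  (unchanged — fixed point at step 3)


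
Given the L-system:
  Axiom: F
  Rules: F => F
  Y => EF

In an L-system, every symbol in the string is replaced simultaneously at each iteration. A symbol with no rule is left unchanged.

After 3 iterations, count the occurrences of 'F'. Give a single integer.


Step 0: F  (1 'F')
Step 1: F  (1 'F')
Step 2: F  (1 'F')
Step 3: F  (1 'F')

Answer: 1


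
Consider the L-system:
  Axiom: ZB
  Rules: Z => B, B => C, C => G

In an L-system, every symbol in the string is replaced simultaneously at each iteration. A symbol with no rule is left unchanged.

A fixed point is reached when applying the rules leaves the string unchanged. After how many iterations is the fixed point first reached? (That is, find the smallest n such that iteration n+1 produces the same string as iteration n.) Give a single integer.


Step 0: ZB
Step 1: BC
Step 2: CG
Step 3: GG
Step 4: GG  (unchanged — fixed point at step 3)

Answer: 3


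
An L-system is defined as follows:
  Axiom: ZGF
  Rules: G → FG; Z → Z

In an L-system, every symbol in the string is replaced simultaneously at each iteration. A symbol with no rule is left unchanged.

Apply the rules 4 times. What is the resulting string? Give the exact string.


Step 0: ZGF
Step 1: ZFGF
Step 2: ZFFGF
Step 3: ZFFFGF
Step 4: ZFFFFGF

Answer: ZFFFFGF


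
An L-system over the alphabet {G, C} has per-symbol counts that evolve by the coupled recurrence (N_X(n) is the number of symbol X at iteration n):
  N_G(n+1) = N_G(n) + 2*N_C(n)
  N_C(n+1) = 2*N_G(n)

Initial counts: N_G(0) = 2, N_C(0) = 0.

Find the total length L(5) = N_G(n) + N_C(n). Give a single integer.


Answer: 246

Derivation:
Step 0: N_G=2, N_C=0, L=2
Step 1: N_G=2, N_C=4, L=6
Step 2: N_G=10, N_C=4, L=14
Step 3: N_G=18, N_C=20, L=38
Step 4: N_G=58, N_C=36, L=94
Step 5: N_G=130, N_C=116, L=246


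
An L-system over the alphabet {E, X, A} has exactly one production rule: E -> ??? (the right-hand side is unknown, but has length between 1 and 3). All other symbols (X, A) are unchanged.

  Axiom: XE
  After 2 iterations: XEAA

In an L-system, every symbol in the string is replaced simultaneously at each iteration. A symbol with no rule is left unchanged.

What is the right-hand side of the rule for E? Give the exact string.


Answer: EA

Derivation:
Trying E -> EA:
  Step 0: XE
  Step 1: XEA
  Step 2: XEAA
Matches the given result.


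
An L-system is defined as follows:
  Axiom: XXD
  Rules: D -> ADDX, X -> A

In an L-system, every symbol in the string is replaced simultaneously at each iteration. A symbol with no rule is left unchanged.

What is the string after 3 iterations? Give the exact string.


Answer: AAAAADDXADDXAAADDXADDXAA

Derivation:
Step 0: XXD
Step 1: AAADDX
Step 2: AAAADDXADDXA
Step 3: AAAAADDXADDXAAADDXADDXAA


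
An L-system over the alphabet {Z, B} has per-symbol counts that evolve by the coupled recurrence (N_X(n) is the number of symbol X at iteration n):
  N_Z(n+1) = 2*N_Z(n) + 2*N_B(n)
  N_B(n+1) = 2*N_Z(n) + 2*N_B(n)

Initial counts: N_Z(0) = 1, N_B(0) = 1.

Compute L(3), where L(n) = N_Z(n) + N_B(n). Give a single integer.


Step 0: N_Z=1, N_B=1, L=2
Step 1: N_Z=4, N_B=4, L=8
Step 2: N_Z=16, N_B=16, L=32
Step 3: N_Z=64, N_B=64, L=128

Answer: 128


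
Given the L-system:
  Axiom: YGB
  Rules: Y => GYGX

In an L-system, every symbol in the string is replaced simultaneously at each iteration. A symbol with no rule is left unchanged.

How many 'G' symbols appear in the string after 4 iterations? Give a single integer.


Step 0: YGB  (1 'G')
Step 1: GYGXGB  (3 'G')
Step 2: GGYGXGXGB  (5 'G')
Step 3: GGGYGXGXGXGB  (7 'G')
Step 4: GGGGYGXGXGXGXGB  (9 'G')

Answer: 9


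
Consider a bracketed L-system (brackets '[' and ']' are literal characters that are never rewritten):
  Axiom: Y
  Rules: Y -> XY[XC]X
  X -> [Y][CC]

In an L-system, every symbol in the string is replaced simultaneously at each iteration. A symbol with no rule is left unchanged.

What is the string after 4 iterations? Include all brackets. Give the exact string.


Step 0: Y
Step 1: XY[XC]X
Step 2: [Y][CC]XY[XC]X[[Y][CC]C][Y][CC]
Step 3: [XY[XC]X][CC][Y][CC]XY[XC]X[[Y][CC]C][Y][CC][[XY[XC]X][CC]C][XY[XC]X][CC]
Step 4: [[Y][CC]XY[XC]X[[Y][CC]C][Y][CC]][CC][XY[XC]X][CC][Y][CC]XY[XC]X[[Y][CC]C][Y][CC][[XY[XC]X][CC]C][XY[XC]X][CC][[[Y][CC]XY[XC]X[[Y][CC]C][Y][CC]][CC]C][[Y][CC]XY[XC]X[[Y][CC]C][Y][CC]][CC]

Answer: [[Y][CC]XY[XC]X[[Y][CC]C][Y][CC]][CC][XY[XC]X][CC][Y][CC]XY[XC]X[[Y][CC]C][Y][CC][[XY[XC]X][CC]C][XY[XC]X][CC][[[Y][CC]XY[XC]X[[Y][CC]C][Y][CC]][CC]C][[Y][CC]XY[XC]X[[Y][CC]C][Y][CC]][CC]


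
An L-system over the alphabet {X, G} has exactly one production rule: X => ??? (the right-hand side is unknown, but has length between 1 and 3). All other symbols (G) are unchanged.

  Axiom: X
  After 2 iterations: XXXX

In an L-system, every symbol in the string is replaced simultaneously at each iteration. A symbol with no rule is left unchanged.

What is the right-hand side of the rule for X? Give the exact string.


Answer: XX

Derivation:
Trying X => XX:
  Step 0: X
  Step 1: XX
  Step 2: XXXX
Matches the given result.


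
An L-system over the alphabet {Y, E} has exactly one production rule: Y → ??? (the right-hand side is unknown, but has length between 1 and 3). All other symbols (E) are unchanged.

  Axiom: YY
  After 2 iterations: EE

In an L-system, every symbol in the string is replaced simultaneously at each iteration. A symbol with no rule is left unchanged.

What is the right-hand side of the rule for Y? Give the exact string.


Answer: E

Derivation:
Trying Y → E:
  Step 0: YY
  Step 1: EE
  Step 2: EE
Matches the given result.


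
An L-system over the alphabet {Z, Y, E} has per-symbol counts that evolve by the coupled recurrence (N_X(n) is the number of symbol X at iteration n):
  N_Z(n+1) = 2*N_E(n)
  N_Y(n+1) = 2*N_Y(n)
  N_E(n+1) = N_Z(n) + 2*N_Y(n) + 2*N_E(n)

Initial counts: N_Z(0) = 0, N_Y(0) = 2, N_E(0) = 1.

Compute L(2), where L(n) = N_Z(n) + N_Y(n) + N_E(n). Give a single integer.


Answer: 42

Derivation:
Step 0: N_Z=0, N_Y=2, N_E=1, L=3
Step 1: N_Z=2, N_Y=4, N_E=6, L=12
Step 2: N_Z=12, N_Y=8, N_E=22, L=42


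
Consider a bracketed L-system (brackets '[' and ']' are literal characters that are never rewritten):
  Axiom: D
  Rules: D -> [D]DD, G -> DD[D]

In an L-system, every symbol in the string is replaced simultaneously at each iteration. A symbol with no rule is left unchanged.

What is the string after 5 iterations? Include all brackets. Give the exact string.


Step 0: D
Step 1: [D]DD
Step 2: [[D]DD][D]DD[D]DD
Step 3: [[[D]DD][D]DD[D]DD][[D]DD][D]DD[D]DD[[D]DD][D]DD[D]DD
Step 4: [[[[D]DD][D]DD[D]DD][[D]DD][D]DD[D]DD[[D]DD][D]DD[D]DD][[[D]DD][D]DD[D]DD][[D]DD][D]DD[D]DD[[D]DD][D]DD[D]DD[[[D]DD][D]DD[D]DD][[D]DD][D]DD[D]DD[[D]DD][D]DD[D]DD
Step 5: [[[[[D]DD][D]DD[D]DD][[D]DD][D]DD[D]DD[[D]DD][D]DD[D]DD][[[D]DD][D]DD[D]DD][[D]DD][D]DD[D]DD[[D]DD][D]DD[D]DD[[[D]DD][D]DD[D]DD][[D]DD][D]DD[D]DD[[D]DD][D]DD[D]DD][[[[D]DD][D]DD[D]DD][[D]DD][D]DD[D]DD[[D]DD][D]DD[D]DD][[[D]DD][D]DD[D]DD][[D]DD][D]DD[D]DD[[D]DD][D]DD[D]DD[[[D]DD][D]DD[D]DD][[D]DD][D]DD[D]DD[[D]DD][D]DD[D]DD[[[[D]DD][D]DD[D]DD][[D]DD][D]DD[D]DD[[D]DD][D]DD[D]DD][[[D]DD][D]DD[D]DD][[D]DD][D]DD[D]DD[[D]DD][D]DD[D]DD[[[D]DD][D]DD[D]DD][[D]DD][D]DD[D]DD[[D]DD][D]DD[D]DD

Answer: [[[[[D]DD][D]DD[D]DD][[D]DD][D]DD[D]DD[[D]DD][D]DD[D]DD][[[D]DD][D]DD[D]DD][[D]DD][D]DD[D]DD[[D]DD][D]DD[D]DD[[[D]DD][D]DD[D]DD][[D]DD][D]DD[D]DD[[D]DD][D]DD[D]DD][[[[D]DD][D]DD[D]DD][[D]DD][D]DD[D]DD[[D]DD][D]DD[D]DD][[[D]DD][D]DD[D]DD][[D]DD][D]DD[D]DD[[D]DD][D]DD[D]DD[[[D]DD][D]DD[D]DD][[D]DD][D]DD[D]DD[[D]DD][D]DD[D]DD[[[[D]DD][D]DD[D]DD][[D]DD][D]DD[D]DD[[D]DD][D]DD[D]DD][[[D]DD][D]DD[D]DD][[D]DD][D]DD[D]DD[[D]DD][D]DD[D]DD[[[D]DD][D]DD[D]DD][[D]DD][D]DD[D]DD[[D]DD][D]DD[D]DD


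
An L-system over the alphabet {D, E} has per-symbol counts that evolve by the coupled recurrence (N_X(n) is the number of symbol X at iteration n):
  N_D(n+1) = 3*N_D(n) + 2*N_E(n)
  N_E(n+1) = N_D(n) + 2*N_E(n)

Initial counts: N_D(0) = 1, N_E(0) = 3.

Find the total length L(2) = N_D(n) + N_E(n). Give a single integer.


Step 0: N_D=1, N_E=3, L=4
Step 1: N_D=9, N_E=7, L=16
Step 2: N_D=41, N_E=23, L=64

Answer: 64


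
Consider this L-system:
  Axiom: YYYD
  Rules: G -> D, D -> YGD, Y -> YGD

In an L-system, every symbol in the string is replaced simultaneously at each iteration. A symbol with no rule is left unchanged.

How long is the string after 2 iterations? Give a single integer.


Answer: 28

Derivation:
Step 0: length = 4
Step 1: length = 12
Step 2: length = 28


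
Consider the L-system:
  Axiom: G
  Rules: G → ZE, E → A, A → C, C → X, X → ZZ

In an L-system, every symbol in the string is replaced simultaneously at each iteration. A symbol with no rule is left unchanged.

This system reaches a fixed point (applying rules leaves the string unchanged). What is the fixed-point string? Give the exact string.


Answer: ZZZ

Derivation:
Step 0: G
Step 1: ZE
Step 2: ZA
Step 3: ZC
Step 4: ZX
Step 5: ZZZ
Step 6: ZZZ  (unchanged — fixed point at step 5)


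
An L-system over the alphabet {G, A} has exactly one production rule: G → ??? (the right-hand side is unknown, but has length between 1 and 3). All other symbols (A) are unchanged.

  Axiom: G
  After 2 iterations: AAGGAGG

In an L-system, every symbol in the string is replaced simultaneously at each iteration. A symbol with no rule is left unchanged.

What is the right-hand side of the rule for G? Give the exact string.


Answer: AGG

Derivation:
Trying G → AGG:
  Step 0: G
  Step 1: AGG
  Step 2: AAGGAGG
Matches the given result.


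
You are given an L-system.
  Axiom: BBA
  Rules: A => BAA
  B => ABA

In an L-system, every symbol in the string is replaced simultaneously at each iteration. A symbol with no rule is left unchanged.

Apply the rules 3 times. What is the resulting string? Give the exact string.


Step 0: BBA
Step 1: ABAABABAA
Step 2: BAAABABAABAAABABAAABABAABAA
Step 3: ABABAABAABAAABABAAABABAABAAABABAABAABAAABABAAABABAABAABAAABABAAABABAABAAABABAABAA

Answer: ABABAABAABAAABABAAABABAABAAABABAABAABAAABABAAABABAABAABAAABABAAABABAABAAABABAABAA


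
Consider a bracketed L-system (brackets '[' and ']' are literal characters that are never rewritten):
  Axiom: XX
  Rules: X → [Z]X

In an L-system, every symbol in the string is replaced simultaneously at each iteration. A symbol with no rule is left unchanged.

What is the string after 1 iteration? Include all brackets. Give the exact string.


Step 0: XX
Step 1: [Z]X[Z]X

Answer: [Z]X[Z]X


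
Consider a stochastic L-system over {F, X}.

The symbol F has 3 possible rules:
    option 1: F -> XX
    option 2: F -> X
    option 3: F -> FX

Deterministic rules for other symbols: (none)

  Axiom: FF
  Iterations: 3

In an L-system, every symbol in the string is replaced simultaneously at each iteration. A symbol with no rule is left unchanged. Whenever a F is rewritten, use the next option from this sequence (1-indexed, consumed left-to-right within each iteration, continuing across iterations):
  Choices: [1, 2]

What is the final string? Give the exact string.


Step 0: FF
Step 1: XXX  (used choices [1, 2])
Step 2: XXX  (used choices [])
Step 3: XXX  (used choices [])

Answer: XXX


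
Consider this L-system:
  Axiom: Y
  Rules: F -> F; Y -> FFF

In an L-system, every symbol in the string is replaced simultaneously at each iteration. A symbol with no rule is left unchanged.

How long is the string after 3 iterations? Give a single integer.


Answer: 3

Derivation:
Step 0: length = 1
Step 1: length = 3
Step 2: length = 3
Step 3: length = 3


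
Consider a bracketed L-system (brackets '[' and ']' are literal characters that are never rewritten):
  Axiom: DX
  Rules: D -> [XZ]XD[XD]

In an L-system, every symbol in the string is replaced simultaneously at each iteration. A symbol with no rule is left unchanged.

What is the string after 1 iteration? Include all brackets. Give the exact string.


Answer: [XZ]XD[XD]X

Derivation:
Step 0: DX
Step 1: [XZ]XD[XD]X


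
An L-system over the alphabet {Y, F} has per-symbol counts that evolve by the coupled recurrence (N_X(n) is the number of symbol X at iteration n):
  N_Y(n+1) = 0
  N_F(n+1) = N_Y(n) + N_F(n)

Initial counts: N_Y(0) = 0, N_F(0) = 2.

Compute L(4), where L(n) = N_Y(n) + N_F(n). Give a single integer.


Answer: 2

Derivation:
Step 0: N_Y=0, N_F=2, L=2
Step 1: N_Y=0, N_F=2, L=2
Step 2: N_Y=0, N_F=2, L=2
Step 3: N_Y=0, N_F=2, L=2
Step 4: N_Y=0, N_F=2, L=2


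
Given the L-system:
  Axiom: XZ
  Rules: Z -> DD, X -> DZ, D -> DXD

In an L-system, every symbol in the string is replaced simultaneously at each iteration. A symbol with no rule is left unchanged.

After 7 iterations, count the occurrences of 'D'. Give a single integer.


Answer: 979

Derivation:
Final string: DXDDZDXDDXDDDDXDDZDXDDXDDZDXDDXDDXDDXDDZDXDDXDDDDXDDZDXDDXDDZDXDDXDDDDXDDZDXDDXDDZDXDDXDDZDXDDXDDZDXDDXDDDDXDDZDXDDXDDZDXDDXDDXDDXDDZDXDDXDDDDXDDZDXDDXDDZDXDDXDDDDXDDZDXDDXDDZDXDDXDDXDDXDDZDXDDXDDDDXDDZDXDDXDDZDXDDXDDDDXDDZDXDDXDDZDXDDXDDDDXDDZDXDDXDDZDXDDXDDDDXDDZDXDDXDDZDXDDXDDXDDXDDZDXDDXDDDDXDDZDXDDXDDZDXDDXDDDDXDDZDXDDXDDZDXDDXDDZDXDDXDDZDXDDXDDDDXDDZDXDDXDDZDXDDXDDXDDXDDZDXDDXDDDDXDDZDXDDXDDZDXDDXDDDDXDDZDXDDXDDZDXDDXDDXDDXDDZDXDDXDDDDXDDZDXDDXDDZDXDDXDDDDXDDZDXDDXDDZDXDDXDDZDXDDXDDZDXDDXDDDDXDDZDXDDXDDZDXDDXDDXDDXDDZDXDDXDDDDXDDZDXDDXDDZDXDDXDDDDXDDZDXDDXDDZDXDDXDDXDDXDDZDXDDXDDDDXDDZDXDDXDDZDXDDXDDDDXDDZDXDDXDDZDXDDXDDZDXDDXDDZDXDDXDDDDXDDZDXDDXDDZDXDDXDDXDDXDDZDXDDXDDDDXDDZDXDDXDDZDXDDXDDDDXDDZDXDDXDDZDXDDXDDXDDXDDZDXDDXDDDDXDDZDXDDXDDZDXDDXDDDDXDDZDXDDXDDZDXDDXDDZDXDDXDDZDXDDXDDDDXDDZDXDDXDDZDXDDXDDXDDXDDZDXDDXDDDDXDDZDXDDXDDZDXDDXDDDDXDDZDXDDXDDZDXDDXDDXDDXDDZDXDDXDDDDXDDZDXDDXDDZDXDDXDDDDXDDZDXDDXDDZDXDDXDDDDXDDZDXDDXDDZDXDDXDDDDXDDZDXDDXDDZDXDDXDDXDDXDDZDXDDXDDDDXDDZDXDDXDDZDXDDXDDDDXDDZDXDDXDDZDXDDXDDZDXDDXDDZDXDDXDDDDXDDZDXDDXDDZDXDDXDDXDDXDDZDXDDXDDDDXDDZDXDDXDDZDXDDXDDDDXDDZDXDDXDDZDXDDXDDXDDXDDZDXDDXDDDDXDDZDXDDXDDZDXDDXDDDDXDDZDXDDXDDZDXDDXDDZDXDDXDDZDXDDXDDDDXDDZDXDDXDDZDXDDXDDXDDXDDZDXDDXDDDDXDDZDXDDXDDZDXDDXDDDDXDDZDXDDXDDZDXDDXDDXDDXDDZDXDDXDDDDXDDZDXDDXDDZDXDDXDDDDXDDZDXDDXDDZDXDDXDDDDXDDZDXDDXDDZDXDDXDDDDXDDZDXDDXDDZDXDDXDDXDDXDDZDXDDXDDDDXDDZDXDDXDDZDXDDXDDDDXDDZDXDDXDDZDXDDXDDZDXDDXDDZDXDDXDDDDXDDZDXDDXDDZDXDDXDDXDDXDDZDXDDXDDDDXDDZDXD
Count of 'D': 979


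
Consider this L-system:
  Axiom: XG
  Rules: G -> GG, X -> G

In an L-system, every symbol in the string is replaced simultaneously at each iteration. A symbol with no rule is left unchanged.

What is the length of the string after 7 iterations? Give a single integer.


Answer: 192

Derivation:
Step 0: length = 2
Step 1: length = 3
Step 2: length = 6
Step 3: length = 12
Step 4: length = 24
Step 5: length = 48
Step 6: length = 96
Step 7: length = 192


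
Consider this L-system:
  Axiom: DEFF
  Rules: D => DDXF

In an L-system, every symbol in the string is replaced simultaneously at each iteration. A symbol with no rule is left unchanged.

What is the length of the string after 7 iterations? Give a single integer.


Answer: 385

Derivation:
Step 0: length = 4
Step 1: length = 7
Step 2: length = 13
Step 3: length = 25
Step 4: length = 49
Step 5: length = 97
Step 6: length = 193
Step 7: length = 385


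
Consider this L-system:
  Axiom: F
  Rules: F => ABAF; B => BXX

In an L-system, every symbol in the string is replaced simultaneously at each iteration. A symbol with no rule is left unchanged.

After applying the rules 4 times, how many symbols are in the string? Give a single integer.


Answer: 25

Derivation:
Step 0: length = 1
Step 1: length = 4
Step 2: length = 9
Step 3: length = 16
Step 4: length = 25


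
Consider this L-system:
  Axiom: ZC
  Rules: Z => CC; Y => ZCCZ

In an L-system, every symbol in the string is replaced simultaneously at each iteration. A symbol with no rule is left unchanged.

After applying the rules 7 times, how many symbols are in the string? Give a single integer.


Answer: 3

Derivation:
Step 0: length = 2
Step 1: length = 3
Step 2: length = 3
Step 3: length = 3
Step 4: length = 3
Step 5: length = 3
Step 6: length = 3
Step 7: length = 3


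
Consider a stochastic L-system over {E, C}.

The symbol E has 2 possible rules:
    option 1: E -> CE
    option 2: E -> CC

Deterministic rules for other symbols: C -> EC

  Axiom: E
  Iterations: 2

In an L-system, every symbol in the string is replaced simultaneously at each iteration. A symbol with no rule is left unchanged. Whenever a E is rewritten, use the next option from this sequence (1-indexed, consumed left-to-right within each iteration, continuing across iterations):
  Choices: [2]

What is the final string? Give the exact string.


Step 0: E
Step 1: CC  (used choices [2])
Step 2: ECEC  (used choices [])

Answer: ECEC


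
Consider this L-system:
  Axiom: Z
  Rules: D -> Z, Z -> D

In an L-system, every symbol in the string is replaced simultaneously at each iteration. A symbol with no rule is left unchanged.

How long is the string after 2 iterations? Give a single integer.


Answer: 1

Derivation:
Step 0: length = 1
Step 1: length = 1
Step 2: length = 1


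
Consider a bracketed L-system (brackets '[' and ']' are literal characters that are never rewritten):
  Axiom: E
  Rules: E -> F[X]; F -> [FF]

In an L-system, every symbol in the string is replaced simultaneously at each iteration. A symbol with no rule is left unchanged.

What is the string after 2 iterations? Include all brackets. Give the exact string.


Answer: [FF][X]

Derivation:
Step 0: E
Step 1: F[X]
Step 2: [FF][X]


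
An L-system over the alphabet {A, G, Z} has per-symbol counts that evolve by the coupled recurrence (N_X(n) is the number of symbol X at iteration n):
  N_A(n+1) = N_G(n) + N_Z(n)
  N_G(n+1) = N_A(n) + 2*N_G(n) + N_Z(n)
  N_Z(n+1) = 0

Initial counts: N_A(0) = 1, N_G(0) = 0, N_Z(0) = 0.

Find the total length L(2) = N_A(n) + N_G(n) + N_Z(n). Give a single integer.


Answer: 3

Derivation:
Step 0: N_A=1, N_G=0, N_Z=0, L=1
Step 1: N_A=0, N_G=1, N_Z=0, L=1
Step 2: N_A=1, N_G=2, N_Z=0, L=3


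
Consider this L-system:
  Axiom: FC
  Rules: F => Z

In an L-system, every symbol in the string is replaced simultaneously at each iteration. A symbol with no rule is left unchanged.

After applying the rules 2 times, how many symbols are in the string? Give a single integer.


Answer: 2

Derivation:
Step 0: length = 2
Step 1: length = 2
Step 2: length = 2


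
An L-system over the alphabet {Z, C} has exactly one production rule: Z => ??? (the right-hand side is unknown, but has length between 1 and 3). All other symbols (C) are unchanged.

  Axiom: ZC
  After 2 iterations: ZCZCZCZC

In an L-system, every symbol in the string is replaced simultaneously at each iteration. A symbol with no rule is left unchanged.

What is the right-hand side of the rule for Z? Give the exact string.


Answer: ZCZ

Derivation:
Trying Z => ZCZ:
  Step 0: ZC
  Step 1: ZCZC
  Step 2: ZCZCZCZC
Matches the given result.


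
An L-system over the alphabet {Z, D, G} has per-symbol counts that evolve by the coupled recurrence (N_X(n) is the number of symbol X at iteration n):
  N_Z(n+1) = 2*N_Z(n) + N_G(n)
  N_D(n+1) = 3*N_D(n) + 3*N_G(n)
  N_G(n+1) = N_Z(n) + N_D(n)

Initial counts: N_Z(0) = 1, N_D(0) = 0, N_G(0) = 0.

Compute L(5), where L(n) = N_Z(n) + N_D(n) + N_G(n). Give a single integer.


Step 0: N_Z=1, N_D=0, N_G=0, L=1
Step 1: N_Z=2, N_D=0, N_G=1, L=3
Step 2: N_Z=5, N_D=3, N_G=2, L=10
Step 3: N_Z=12, N_D=15, N_G=8, L=35
Step 4: N_Z=32, N_D=69, N_G=27, L=128
Step 5: N_Z=91, N_D=288, N_G=101, L=480

Answer: 480


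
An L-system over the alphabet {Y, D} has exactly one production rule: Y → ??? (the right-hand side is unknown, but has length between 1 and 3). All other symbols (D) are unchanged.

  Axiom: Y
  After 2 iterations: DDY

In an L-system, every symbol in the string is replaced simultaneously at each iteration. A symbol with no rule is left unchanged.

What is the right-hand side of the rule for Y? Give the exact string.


Answer: DY

Derivation:
Trying Y → DY:
  Step 0: Y
  Step 1: DY
  Step 2: DDY
Matches the given result.


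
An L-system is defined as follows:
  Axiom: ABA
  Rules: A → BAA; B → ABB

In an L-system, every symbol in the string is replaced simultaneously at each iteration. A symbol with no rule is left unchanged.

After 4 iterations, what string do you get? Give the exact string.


Step 0: ABA
Step 1: BAAABBBAA
Step 2: ABBBAABAABAAABBABBABBBAABAA
Step 3: BAAABBABBABBBAABAAABBBAABAAABBBAABAABAAABBABBBAAABBABBBAAABBABBABBBAABAAABBBAABAA
Step 4: ABBBAABAABAAABBABBBAAABBABBBAAABBABBABBBAABAAABBBAABAABAAABBABBABBBAABAAABBBAABAABAAABBABBABBBAABAAABBBAABAAABBBAABAABAAABBABBBAAABBABBABBBAABAABAAABBABBBAAABBABBABBBAABAABAAABBABBBAAABBABBBAAABBABBABBBAABAAABBBAABAABAAABBABBABBBAABAAABBBAABAA

Answer: ABBBAABAABAAABBABBBAAABBABBBAAABBABBABBBAABAAABBBAABAABAAABBABBABBBAABAAABBBAABAABAAABBABBABBBAABAAABBBAABAAABBBAABAABAAABBABBBAAABBABBABBBAABAABAAABBABBBAAABBABBABBBAABAABAAABBABBBAAABBABBBAAABBABBABBBAABAAABBBAABAABAAABBABBABBBAABAAABBBAABAA


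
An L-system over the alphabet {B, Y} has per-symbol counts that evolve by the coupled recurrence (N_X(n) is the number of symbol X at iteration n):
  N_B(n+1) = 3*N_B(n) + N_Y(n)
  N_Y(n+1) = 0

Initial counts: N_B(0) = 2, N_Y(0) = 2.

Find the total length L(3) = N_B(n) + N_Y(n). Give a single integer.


Step 0: N_B=2, N_Y=2, L=4
Step 1: N_B=8, N_Y=0, L=8
Step 2: N_B=24, N_Y=0, L=24
Step 3: N_B=72, N_Y=0, L=72

Answer: 72


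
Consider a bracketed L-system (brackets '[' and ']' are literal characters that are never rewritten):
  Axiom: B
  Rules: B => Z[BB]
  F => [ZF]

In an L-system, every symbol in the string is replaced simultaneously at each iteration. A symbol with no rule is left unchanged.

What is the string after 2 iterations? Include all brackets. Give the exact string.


Step 0: B
Step 1: Z[BB]
Step 2: Z[Z[BB]Z[BB]]

Answer: Z[Z[BB]Z[BB]]


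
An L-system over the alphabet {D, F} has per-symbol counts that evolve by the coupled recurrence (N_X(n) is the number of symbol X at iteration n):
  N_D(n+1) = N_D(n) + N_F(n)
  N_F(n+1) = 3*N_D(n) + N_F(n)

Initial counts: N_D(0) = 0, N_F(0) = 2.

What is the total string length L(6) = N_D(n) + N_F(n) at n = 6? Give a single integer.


Step 0: N_D=0, N_F=2, L=2
Step 1: N_D=2, N_F=2, L=4
Step 2: N_D=4, N_F=8, L=12
Step 3: N_D=12, N_F=20, L=32
Step 4: N_D=32, N_F=56, L=88
Step 5: N_D=88, N_F=152, L=240
Step 6: N_D=240, N_F=416, L=656

Answer: 656


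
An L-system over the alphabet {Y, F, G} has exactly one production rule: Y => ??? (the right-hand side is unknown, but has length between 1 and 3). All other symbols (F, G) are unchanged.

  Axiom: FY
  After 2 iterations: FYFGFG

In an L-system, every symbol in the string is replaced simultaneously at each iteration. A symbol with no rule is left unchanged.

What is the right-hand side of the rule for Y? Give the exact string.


Trying Y => YFG:
  Step 0: FY
  Step 1: FYFG
  Step 2: FYFGFG
Matches the given result.

Answer: YFG


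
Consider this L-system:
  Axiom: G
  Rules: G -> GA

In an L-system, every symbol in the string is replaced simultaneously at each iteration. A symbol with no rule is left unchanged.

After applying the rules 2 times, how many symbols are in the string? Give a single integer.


Step 0: length = 1
Step 1: length = 2
Step 2: length = 3

Answer: 3


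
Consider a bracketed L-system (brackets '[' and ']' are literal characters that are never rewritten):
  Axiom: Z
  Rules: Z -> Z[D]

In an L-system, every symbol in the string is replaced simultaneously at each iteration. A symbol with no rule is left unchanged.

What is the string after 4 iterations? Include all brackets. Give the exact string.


Answer: Z[D][D][D][D]

Derivation:
Step 0: Z
Step 1: Z[D]
Step 2: Z[D][D]
Step 3: Z[D][D][D]
Step 4: Z[D][D][D][D]


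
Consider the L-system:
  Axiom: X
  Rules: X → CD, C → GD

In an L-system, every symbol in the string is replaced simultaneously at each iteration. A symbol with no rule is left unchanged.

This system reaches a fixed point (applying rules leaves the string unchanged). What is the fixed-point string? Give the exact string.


Step 0: X
Step 1: CD
Step 2: GDD
Step 3: GDD  (unchanged — fixed point at step 2)

Answer: GDD


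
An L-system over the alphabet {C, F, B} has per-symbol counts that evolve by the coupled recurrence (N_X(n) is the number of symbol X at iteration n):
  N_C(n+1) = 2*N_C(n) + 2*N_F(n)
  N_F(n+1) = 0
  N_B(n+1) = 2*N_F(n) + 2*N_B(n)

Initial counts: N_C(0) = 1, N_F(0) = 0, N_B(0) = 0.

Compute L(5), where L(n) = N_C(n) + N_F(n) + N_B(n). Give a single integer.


Answer: 32

Derivation:
Step 0: N_C=1, N_F=0, N_B=0, L=1
Step 1: N_C=2, N_F=0, N_B=0, L=2
Step 2: N_C=4, N_F=0, N_B=0, L=4
Step 3: N_C=8, N_F=0, N_B=0, L=8
Step 4: N_C=16, N_F=0, N_B=0, L=16
Step 5: N_C=32, N_F=0, N_B=0, L=32


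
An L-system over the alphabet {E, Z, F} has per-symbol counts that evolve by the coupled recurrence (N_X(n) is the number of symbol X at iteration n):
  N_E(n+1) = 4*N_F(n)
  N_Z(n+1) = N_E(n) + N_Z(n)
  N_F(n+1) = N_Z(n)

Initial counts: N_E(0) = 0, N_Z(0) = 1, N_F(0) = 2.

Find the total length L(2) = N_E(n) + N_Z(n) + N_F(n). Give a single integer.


Answer: 14

Derivation:
Step 0: N_E=0, N_Z=1, N_F=2, L=3
Step 1: N_E=8, N_Z=1, N_F=1, L=10
Step 2: N_E=4, N_Z=9, N_F=1, L=14


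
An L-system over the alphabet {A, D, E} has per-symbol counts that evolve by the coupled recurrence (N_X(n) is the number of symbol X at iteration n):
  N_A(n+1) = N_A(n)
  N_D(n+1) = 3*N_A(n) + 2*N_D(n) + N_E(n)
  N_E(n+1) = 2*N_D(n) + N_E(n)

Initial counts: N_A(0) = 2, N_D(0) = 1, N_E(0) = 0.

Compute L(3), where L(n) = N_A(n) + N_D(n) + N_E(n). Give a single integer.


Answer: 140

Derivation:
Step 0: N_A=2, N_D=1, N_E=0, L=3
Step 1: N_A=2, N_D=8, N_E=2, L=12
Step 2: N_A=2, N_D=24, N_E=18, L=44
Step 3: N_A=2, N_D=72, N_E=66, L=140


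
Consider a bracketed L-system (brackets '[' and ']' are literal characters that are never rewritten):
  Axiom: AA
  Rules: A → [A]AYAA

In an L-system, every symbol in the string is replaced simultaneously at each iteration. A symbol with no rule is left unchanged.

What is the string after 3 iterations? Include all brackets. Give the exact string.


Step 0: AA
Step 1: [A]AYAA[A]AYAA
Step 2: [[A]AYAA][A]AYAAY[A]AYAA[A]AYAA[[A]AYAA][A]AYAAY[A]AYAA[A]AYAA
Step 3: [[[A]AYAA][A]AYAAY[A]AYAA[A]AYAA][[A]AYAA][A]AYAAY[A]AYAA[A]AYAAY[[A]AYAA][A]AYAAY[A]AYAA[A]AYAA[[A]AYAA][A]AYAAY[A]AYAA[A]AYAA[[[A]AYAA][A]AYAAY[A]AYAA[A]AYAA][[A]AYAA][A]AYAAY[A]AYAA[A]AYAAY[[A]AYAA][A]AYAAY[A]AYAA[A]AYAA[[A]AYAA][A]AYAAY[A]AYAA[A]AYAA

Answer: [[[A]AYAA][A]AYAAY[A]AYAA[A]AYAA][[A]AYAA][A]AYAAY[A]AYAA[A]AYAAY[[A]AYAA][A]AYAAY[A]AYAA[A]AYAA[[A]AYAA][A]AYAAY[A]AYAA[A]AYAA[[[A]AYAA][A]AYAAY[A]AYAA[A]AYAA][[A]AYAA][A]AYAAY[A]AYAA[A]AYAAY[[A]AYAA][A]AYAAY[A]AYAA[A]AYAA[[A]AYAA][A]AYAAY[A]AYAA[A]AYAA


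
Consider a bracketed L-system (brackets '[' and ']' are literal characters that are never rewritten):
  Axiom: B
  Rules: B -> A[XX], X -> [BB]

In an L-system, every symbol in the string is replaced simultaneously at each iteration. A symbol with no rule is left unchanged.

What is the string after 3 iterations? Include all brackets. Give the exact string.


Step 0: B
Step 1: A[XX]
Step 2: A[[BB][BB]]
Step 3: A[[A[XX]A[XX]][A[XX]A[XX]]]

Answer: A[[A[XX]A[XX]][A[XX]A[XX]]]


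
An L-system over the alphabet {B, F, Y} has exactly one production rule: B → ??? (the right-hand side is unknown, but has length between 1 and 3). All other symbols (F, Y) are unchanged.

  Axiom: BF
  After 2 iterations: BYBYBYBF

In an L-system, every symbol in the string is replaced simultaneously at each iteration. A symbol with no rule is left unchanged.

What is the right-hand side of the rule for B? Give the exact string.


Trying B → BYB:
  Step 0: BF
  Step 1: BYBF
  Step 2: BYBYBYBF
Matches the given result.

Answer: BYB


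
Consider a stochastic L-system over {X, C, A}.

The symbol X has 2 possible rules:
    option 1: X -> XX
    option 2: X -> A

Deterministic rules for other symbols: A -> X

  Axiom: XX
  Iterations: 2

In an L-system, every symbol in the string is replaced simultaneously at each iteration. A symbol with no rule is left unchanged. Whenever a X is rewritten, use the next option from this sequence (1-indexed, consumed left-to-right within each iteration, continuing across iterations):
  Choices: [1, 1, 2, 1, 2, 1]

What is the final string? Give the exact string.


Step 0: XX
Step 1: XXXX  (used choices [1, 1])
Step 2: AXXAXX  (used choices [2, 1, 2, 1])

Answer: AXXAXX


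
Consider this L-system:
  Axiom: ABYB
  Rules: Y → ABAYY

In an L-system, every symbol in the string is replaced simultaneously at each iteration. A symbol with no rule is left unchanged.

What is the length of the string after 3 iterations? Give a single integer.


Step 0: length = 4
Step 1: length = 8
Step 2: length = 16
Step 3: length = 32

Answer: 32
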